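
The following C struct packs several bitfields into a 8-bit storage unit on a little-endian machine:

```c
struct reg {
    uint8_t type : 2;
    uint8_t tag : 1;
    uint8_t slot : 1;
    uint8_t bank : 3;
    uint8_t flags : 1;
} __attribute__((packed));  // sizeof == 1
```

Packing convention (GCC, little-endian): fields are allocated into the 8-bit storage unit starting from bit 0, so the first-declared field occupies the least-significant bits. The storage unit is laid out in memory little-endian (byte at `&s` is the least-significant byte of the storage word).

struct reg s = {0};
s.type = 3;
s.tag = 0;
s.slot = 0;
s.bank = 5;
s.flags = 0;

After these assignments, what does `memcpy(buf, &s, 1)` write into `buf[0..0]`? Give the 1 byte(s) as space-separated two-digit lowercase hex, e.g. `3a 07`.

type (2b) val=3 bits=0x3 at bit 0: 0x03
tag (1b) val=0 bits=0x0 at bit 2: 0x03
slot (1b) val=0 bits=0x0 at bit 3: 0x03
bank (3b) val=5 bits=0x5 at bit 4: 0x53
flags (1b) val=0 bits=0x0 at bit 7: 0x53
word = 0x53 → little-endian bytes:
  [0]=0x53

53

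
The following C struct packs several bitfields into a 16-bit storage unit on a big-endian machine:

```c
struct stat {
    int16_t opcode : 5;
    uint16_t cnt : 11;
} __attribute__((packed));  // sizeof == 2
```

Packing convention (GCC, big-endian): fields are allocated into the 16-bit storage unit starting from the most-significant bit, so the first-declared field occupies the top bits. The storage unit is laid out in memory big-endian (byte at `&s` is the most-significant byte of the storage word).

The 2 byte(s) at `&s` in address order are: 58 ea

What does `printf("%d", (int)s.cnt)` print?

[0]=0x58 [1]=0xea (big-endian) → word 0x58ea
opcode [11+:5] = (word>>11) & 0x1f = 11
cnt [0+:11] = (word>>0) & 0x7ff = 234  ←

234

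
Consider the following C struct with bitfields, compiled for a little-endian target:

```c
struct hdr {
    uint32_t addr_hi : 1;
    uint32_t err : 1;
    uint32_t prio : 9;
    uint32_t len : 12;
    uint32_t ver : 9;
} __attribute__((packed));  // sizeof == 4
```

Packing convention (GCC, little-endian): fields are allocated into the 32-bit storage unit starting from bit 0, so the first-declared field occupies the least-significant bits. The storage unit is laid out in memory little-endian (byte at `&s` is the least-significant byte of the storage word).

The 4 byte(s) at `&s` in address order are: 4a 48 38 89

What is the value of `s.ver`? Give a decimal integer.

[0]=0x4a [1]=0x48 [2]=0x38 [3]=0x89 (little-endian) → word 0x8938484a
addr_hi [0+:1] = (word>>0) & 0x1 = 0
err [1+:1] = (word>>1) & 0x1 = 1
prio [2+:9] = (word>>2) & 0x1ff = 18
len [11+:12] = (word>>11) & 0xfff = 1801
ver [23+:9] = (word>>23) & 0x1ff = 274  ←

274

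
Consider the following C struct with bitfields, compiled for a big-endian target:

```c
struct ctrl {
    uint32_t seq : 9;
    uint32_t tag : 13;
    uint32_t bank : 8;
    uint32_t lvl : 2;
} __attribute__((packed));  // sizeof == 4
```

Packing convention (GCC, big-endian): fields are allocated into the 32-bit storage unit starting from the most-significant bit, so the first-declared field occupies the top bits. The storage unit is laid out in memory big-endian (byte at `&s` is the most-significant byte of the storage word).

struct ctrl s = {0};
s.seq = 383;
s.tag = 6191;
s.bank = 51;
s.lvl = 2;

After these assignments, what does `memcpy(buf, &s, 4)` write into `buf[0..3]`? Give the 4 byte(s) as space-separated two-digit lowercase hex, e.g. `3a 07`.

bf e0 bc ce

seq (9b) val=383 bits=0x17f at bit 23: 0xbf800000
tag (13b) val=6191 bits=0x182f at bit 10: 0xbfe0bc00
bank (8b) val=51 bits=0x33 at bit 2: 0xbfe0bccc
lvl (2b) val=2 bits=0x2 at bit 0: 0xbfe0bcce
word = 0xbfe0bcce → big-endian bytes:
  [0]=0xbf  [1]=0xe0  [2]=0xbc  [3]=0xce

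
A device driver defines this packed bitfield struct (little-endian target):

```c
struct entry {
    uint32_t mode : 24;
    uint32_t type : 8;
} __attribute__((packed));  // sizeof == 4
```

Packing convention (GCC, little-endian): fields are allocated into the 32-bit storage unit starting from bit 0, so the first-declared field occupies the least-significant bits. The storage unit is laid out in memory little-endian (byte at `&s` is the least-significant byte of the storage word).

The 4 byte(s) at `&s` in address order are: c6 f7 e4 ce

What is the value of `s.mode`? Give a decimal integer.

[0]=0xc6 [1]=0xf7 [2]=0xe4 [3]=0xce (little-endian) → word 0xcee4f7c6
mode [0+:24] = (word>>0) & 0xffffff = 15005638  ←
type [24+:8] = (word>>24) & 0xff = 206

15005638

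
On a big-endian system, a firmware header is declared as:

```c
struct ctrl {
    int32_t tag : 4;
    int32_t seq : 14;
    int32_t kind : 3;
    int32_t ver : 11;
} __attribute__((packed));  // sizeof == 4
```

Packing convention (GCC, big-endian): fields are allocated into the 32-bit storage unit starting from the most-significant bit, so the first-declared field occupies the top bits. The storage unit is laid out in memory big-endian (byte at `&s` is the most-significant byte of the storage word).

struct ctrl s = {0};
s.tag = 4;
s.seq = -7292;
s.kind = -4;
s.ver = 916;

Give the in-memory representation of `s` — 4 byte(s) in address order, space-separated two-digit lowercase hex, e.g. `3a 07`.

tag (4b) val=4 bits=0x4 at bit 28: 0x40000000
seq (14b) val=-7292 bits=0x2384 at bit 14: 0x48e10000
kind (3b) val=-4 bits=0x4 at bit 11: 0x48e12000
ver (11b) val=916 bits=0x394 at bit 0: 0x48e12394
word = 0x48e12394 → big-endian bytes:
  [0]=0x48  [1]=0xe1  [2]=0x23  [3]=0x94

48 e1 23 94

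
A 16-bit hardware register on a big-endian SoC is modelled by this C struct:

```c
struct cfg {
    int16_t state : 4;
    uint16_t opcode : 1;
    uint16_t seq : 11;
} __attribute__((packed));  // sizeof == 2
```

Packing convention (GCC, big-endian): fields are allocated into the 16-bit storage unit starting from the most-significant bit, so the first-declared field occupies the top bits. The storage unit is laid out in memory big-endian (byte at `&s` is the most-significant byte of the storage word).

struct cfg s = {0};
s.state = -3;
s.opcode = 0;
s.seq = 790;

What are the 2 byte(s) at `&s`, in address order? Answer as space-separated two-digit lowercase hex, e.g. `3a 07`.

d3 16

state (4b) val=-3 bits=0xd at bit 12: 0xd000
opcode (1b) val=0 bits=0x0 at bit 11: 0xd000
seq (11b) val=790 bits=0x316 at bit 0: 0xd316
word = 0xd316 → big-endian bytes:
  [0]=0xd3  [1]=0x16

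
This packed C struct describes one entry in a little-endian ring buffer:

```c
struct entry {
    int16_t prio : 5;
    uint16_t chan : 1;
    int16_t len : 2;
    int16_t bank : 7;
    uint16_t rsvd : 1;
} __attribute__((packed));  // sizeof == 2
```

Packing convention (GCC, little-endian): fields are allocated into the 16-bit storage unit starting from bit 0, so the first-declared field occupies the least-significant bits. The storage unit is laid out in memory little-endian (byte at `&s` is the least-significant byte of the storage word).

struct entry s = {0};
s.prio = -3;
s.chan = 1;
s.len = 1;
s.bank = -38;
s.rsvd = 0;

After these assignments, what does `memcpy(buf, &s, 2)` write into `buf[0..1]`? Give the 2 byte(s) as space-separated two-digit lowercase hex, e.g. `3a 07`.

7d 5a

prio:5 = -3 → 0x1d << 0 → word 0x001d
chan:1 = 1 → 0x1 << 5 → word 0x003d
len:2 = 1 → 0x1 << 6 → word 0x007d
bank:7 = -38 → 0x5a << 8 → word 0x5a7d
rsvd:1 = 0 → 0x0 << 15 → word 0x5a7d
word = 0x5a7d → little-endian bytes:
  [0]=0x7d  [1]=0x5a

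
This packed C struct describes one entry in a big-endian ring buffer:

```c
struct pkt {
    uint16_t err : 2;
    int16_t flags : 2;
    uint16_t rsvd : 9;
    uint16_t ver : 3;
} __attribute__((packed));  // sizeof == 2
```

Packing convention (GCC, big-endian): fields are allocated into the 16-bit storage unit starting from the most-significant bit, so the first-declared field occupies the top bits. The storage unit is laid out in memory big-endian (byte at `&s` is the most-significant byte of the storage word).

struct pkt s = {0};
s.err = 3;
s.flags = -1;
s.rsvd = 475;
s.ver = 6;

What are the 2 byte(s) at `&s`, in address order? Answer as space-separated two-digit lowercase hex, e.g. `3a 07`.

fe de

err:2 = 3 → 0x3 << 14 → word 0xc000
flags:2 = -1 → 0x3 << 12 → word 0xf000
rsvd:9 = 475 → 0x1db << 3 → word 0xfed8
ver:3 = 6 → 0x6 << 0 → word 0xfede
word = 0xfede → big-endian bytes:
  [0]=0xfe  [1]=0xde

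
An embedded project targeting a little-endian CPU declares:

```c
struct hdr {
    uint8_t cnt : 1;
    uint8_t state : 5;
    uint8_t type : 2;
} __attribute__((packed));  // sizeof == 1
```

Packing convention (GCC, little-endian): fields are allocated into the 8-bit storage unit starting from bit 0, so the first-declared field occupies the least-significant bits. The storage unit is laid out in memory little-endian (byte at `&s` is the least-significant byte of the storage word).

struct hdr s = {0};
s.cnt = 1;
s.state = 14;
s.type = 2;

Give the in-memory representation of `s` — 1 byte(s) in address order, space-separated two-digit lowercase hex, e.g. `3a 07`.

cnt:1 = 1 → 0x1 << 0 → word 0x01
state:5 = 14 → 0xe << 1 → word 0x1d
type:2 = 2 → 0x2 << 6 → word 0x9d
word = 0x9d → little-endian bytes:
  [0]=0x9d

9d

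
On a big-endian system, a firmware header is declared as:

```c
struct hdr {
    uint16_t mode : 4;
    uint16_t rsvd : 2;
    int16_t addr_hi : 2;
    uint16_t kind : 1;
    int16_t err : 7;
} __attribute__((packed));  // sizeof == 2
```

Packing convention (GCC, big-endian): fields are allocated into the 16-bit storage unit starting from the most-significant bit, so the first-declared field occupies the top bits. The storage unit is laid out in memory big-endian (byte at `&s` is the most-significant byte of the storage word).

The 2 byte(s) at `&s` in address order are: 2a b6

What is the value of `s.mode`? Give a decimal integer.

[0]=0x2a [1]=0xb6 (big-endian) → word 0x2ab6
mode [12+:4] = (word>>12) & 0xf = 2  ←
rsvd [10+:2] = (word>>10) & 0x3 = 2
addr_hi [8+:2] = (word>>8) & 0x3 = 2
kind [7+:1] = (word>>7) & 0x1 = 1
err [0+:7] = (word>>0) & 0x7f = 54

2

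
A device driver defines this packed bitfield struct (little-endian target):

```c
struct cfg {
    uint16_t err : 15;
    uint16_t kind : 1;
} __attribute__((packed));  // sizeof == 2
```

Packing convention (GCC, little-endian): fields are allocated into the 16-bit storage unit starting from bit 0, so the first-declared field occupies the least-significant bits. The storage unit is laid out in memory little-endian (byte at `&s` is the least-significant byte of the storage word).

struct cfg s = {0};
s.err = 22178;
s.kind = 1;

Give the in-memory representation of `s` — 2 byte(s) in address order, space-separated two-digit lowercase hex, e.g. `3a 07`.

a2 d6

err:15 = 22178 → 0x56a2 << 0 → word 0x56a2
kind:1 = 1 → 0x1 << 15 → word 0xd6a2
word = 0xd6a2 → little-endian bytes:
  [0]=0xa2  [1]=0xd6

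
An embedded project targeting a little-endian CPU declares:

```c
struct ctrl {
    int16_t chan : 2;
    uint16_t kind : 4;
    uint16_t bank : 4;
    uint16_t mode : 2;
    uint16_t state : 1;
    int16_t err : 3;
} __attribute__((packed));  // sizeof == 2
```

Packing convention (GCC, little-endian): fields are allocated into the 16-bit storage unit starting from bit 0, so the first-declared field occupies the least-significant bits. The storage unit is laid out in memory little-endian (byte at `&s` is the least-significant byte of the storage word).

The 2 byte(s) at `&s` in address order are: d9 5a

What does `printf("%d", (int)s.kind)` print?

6

[0]=0xd9 [1]=0x5a (little-endian) → word 0x5ad9
chan:2 @ bit 0 → (0x5ad9>>0)&0x3 = 0x1
kind:4 @ bit 2 → (0x5ad9>>2)&0xf = 0x6  ←
bank:4 @ bit 6 → (0x5ad9>>6)&0xf = 0xb
mode:2 @ bit 10 → (0x5ad9>>10)&0x3 = 0x2
state:1 @ bit 12 → (0x5ad9>>12)&0x1 = 0x1
err:3 @ bit 13 → (0x5ad9>>13)&0x7 = 0x2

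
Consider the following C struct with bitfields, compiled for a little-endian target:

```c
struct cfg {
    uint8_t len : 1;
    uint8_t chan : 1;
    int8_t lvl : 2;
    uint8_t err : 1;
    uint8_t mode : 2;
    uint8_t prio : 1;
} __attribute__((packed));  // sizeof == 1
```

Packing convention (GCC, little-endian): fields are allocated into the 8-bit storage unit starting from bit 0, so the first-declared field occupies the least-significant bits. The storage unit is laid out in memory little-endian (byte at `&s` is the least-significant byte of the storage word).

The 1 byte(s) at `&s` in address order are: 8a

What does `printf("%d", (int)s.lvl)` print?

[0]=0x8a (little-endian) → word 0x8a
len [0+:1] = (word>>0) & 0x1 = 0
chan [1+:1] = (word>>1) & 0x1 = 1
lvl [2+:2] = (word>>2) & 0x3 = 2  ←
err [4+:1] = (word>>4) & 0x1 = 0
mode [5+:2] = (word>>5) & 0x3 = 0
prio [7+:1] = (word>>7) & 0x1 = 1
lvl signed 2b, MSB=1: 2 - 4 = -2

-2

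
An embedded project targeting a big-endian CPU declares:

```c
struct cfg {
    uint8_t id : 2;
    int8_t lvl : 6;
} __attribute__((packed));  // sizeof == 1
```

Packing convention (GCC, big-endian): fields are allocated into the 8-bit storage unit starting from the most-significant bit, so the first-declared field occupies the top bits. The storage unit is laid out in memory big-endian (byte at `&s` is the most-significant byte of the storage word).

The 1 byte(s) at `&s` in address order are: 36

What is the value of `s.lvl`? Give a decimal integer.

[0]=0x36 (big-endian) → word 0x36
id [6+:2] = (word>>6) & 0x3 = 0
lvl [0+:6] = (word>>0) & 0x3f = 54  ←
lvl signed 6b, MSB=1: 54 - 64 = -10

-10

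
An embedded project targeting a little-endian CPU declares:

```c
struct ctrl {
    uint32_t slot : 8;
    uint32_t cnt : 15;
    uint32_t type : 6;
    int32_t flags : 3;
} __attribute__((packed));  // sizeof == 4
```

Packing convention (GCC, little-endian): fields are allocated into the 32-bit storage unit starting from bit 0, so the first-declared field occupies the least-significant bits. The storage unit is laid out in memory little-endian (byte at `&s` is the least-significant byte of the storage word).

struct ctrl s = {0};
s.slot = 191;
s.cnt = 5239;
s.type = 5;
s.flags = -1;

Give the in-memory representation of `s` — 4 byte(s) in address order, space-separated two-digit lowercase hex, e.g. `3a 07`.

[0+:8] slot=191 & 0xff = 0xbf; word=0x000000bf
[8+:15] cnt=5239 & 0x7fff = 0x1477; word=0x001477bf
[23+:6] type=5 & 0x3f = 0x5; word=0x029477bf
[29+:3] flags=-1 & 0x7 = 0x7; word=0xe29477bf
word = 0xe29477bf → little-endian bytes:
  [0]=0xbf  [1]=0x77  [2]=0x94  [3]=0xe2

bf 77 94 e2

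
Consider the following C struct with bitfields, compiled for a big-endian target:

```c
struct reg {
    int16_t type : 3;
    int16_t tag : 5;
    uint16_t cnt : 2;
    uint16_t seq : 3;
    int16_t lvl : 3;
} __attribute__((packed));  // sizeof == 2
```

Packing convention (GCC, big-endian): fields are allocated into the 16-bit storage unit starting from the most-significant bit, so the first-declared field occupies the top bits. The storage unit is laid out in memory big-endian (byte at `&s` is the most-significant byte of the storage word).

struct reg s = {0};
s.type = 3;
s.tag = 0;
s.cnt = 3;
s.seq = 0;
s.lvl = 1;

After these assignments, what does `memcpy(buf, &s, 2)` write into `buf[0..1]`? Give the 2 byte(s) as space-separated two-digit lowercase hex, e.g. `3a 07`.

type (3b) val=3 bits=0x3 at bit 13: 0x6000
tag (5b) val=0 bits=0x0 at bit 8: 0x6000
cnt (2b) val=3 bits=0x3 at bit 6: 0x60c0
seq (3b) val=0 bits=0x0 at bit 3: 0x60c0
lvl (3b) val=1 bits=0x1 at bit 0: 0x60c1
word = 0x60c1 → big-endian bytes:
  [0]=0x60  [1]=0xc1

60 c1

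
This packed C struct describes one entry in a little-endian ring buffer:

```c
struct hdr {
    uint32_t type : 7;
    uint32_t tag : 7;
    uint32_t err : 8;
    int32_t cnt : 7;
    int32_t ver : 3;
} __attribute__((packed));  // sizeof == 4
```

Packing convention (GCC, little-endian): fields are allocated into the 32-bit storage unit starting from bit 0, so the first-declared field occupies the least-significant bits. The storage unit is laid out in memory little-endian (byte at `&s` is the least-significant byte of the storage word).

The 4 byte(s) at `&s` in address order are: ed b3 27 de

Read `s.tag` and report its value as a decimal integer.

103

[0]=0xed [1]=0xb3 [2]=0x27 [3]=0xde (little-endian) → word 0xde27b3ed
type [0+:7] = (word>>0) & 0x7f = 109
tag [7+:7] = (word>>7) & 0x7f = 103  ←
err [14+:8] = (word>>14) & 0xff = 158
cnt [22+:7] = (word>>22) & 0x7f = 120
ver [29+:3] = (word>>29) & 0x7 = 6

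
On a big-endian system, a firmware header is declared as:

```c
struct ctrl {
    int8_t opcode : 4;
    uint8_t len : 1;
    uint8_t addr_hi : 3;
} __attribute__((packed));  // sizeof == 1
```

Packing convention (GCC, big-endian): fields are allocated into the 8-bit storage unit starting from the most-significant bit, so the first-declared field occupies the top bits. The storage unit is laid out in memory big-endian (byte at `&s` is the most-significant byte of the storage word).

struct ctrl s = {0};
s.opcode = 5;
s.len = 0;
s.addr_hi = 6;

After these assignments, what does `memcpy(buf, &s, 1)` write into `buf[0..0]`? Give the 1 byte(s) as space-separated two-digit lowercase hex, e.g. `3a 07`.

56

opcode:4 = 5 → 0x5 << 4 → word 0x50
len:1 = 0 → 0x0 << 3 → word 0x50
addr_hi:3 = 6 → 0x6 << 0 → word 0x56
word = 0x56 → big-endian bytes:
  [0]=0x56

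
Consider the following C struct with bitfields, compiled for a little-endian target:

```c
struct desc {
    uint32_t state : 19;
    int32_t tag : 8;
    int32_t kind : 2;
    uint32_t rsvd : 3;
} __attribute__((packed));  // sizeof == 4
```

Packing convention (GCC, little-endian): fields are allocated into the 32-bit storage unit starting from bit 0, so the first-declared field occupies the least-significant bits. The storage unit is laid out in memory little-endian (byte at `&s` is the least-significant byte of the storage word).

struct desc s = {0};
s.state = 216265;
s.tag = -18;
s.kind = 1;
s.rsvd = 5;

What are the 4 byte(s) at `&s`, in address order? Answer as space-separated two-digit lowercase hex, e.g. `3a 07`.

state (19b) val=216265 bits=0x34cc9 at bit 0: 0x00034cc9
tag (8b) val=-18 bits=0xee at bit 19: 0x07734cc9
kind (2b) val=1 bits=0x1 at bit 27: 0x0f734cc9
rsvd (3b) val=5 bits=0x5 at bit 29: 0xaf734cc9
word = 0xaf734cc9 → little-endian bytes:
  [0]=0xc9  [1]=0x4c  [2]=0x73  [3]=0xaf

c9 4c 73 af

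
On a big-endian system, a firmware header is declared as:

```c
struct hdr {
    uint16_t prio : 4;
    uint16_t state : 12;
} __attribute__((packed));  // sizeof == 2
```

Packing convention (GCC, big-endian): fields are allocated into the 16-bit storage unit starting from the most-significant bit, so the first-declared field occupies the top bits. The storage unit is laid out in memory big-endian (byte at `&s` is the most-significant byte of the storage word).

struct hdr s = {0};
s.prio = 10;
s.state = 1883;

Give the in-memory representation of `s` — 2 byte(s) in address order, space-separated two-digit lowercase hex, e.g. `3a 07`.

prio:4 = 10 → 0xa << 12 → word 0xa000
state:12 = 1883 → 0x75b << 0 → word 0xa75b
word = 0xa75b → big-endian bytes:
  [0]=0xa7  [1]=0x5b

a7 5b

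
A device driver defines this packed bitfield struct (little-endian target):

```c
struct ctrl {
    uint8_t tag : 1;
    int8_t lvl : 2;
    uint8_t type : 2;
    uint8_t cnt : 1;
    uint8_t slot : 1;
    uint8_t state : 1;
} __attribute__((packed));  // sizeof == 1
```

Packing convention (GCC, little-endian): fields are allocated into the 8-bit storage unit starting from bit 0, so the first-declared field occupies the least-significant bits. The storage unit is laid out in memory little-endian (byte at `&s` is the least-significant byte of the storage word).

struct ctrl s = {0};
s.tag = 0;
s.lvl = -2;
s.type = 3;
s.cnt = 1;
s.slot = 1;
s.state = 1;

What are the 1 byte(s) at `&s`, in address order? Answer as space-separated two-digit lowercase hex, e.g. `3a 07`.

fc

tag (1b) val=0 bits=0x0 at bit 0: 0x00
lvl (2b) val=-2 bits=0x2 at bit 1: 0x04
type (2b) val=3 bits=0x3 at bit 3: 0x1c
cnt (1b) val=1 bits=0x1 at bit 5: 0x3c
slot (1b) val=1 bits=0x1 at bit 6: 0x7c
state (1b) val=1 bits=0x1 at bit 7: 0xfc
word = 0xfc → little-endian bytes:
  [0]=0xfc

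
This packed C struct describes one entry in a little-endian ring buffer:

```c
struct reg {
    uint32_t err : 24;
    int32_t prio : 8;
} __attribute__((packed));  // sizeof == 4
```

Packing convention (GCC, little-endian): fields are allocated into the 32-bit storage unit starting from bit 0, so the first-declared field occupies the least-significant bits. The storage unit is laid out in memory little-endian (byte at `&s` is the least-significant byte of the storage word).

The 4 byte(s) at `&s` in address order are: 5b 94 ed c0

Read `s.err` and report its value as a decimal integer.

[0]=0x5b [1]=0x94 [2]=0xed [3]=0xc0 (little-endian) → word 0xc0ed945b
err [0+:24] = (word>>0) & 0xffffff = 15570011  ←
prio [24+:8] = (word>>24) & 0xff = 192

15570011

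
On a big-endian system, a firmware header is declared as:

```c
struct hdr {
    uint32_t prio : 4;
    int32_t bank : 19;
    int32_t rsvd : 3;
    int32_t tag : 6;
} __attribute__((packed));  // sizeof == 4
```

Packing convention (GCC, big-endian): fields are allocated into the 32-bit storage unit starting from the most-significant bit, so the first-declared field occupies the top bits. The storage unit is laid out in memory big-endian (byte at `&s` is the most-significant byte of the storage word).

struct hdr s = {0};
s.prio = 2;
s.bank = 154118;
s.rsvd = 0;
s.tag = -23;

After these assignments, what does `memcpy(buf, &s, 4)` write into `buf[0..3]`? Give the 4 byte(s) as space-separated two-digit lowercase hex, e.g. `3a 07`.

[28+:4] prio=2 & 0xf = 0x2; word=0x20000000
[9+:19] bank=154118 & 0x7ffff = 0x25a06; word=0x24b40c00
[6+:3] rsvd=0 & 0x7 = 0x0; word=0x24b40c00
[0+:6] tag=-23 & 0x3f = 0x29; word=0x24b40c29
word = 0x24b40c29 → big-endian bytes:
  [0]=0x24  [1]=0xb4  [2]=0x0c  [3]=0x29

24 b4 0c 29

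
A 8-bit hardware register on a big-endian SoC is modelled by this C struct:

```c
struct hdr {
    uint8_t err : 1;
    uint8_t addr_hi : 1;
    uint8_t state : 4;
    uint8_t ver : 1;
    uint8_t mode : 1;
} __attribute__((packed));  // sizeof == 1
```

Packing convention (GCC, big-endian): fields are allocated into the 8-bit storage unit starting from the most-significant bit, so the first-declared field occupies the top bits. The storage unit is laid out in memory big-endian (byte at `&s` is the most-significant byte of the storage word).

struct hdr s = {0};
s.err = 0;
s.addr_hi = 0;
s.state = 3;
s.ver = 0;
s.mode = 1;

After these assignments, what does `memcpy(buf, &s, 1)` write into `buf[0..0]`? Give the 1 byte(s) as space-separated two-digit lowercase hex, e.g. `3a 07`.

err (1b) val=0 bits=0x0 at bit 7: 0x00
addr_hi (1b) val=0 bits=0x0 at bit 6: 0x00
state (4b) val=3 bits=0x3 at bit 2: 0x0c
ver (1b) val=0 bits=0x0 at bit 1: 0x0c
mode (1b) val=1 bits=0x1 at bit 0: 0x0d
word = 0x0d → big-endian bytes:
  [0]=0x0d

0d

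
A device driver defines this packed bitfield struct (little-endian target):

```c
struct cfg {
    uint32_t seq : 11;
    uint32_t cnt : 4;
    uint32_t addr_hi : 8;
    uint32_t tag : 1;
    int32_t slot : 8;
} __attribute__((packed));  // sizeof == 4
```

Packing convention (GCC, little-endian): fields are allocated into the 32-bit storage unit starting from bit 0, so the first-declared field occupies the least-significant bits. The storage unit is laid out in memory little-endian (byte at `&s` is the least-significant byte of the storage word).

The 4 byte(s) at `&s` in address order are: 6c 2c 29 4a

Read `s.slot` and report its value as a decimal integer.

74

[0]=0x6c [1]=0x2c [2]=0x29 [3]=0x4a (little-endian) → word 0x4a292c6c
seq:11 @ bit 0 → (0x4a292c6c>>0)&0x7ff = 0x46c
cnt:4 @ bit 11 → (0x4a292c6c>>11)&0xf = 0x5
addr_hi:8 @ bit 15 → (0x4a292c6c>>15)&0xff = 0x52
tag:1 @ bit 23 → (0x4a292c6c>>23)&0x1 = 0x0
slot:8 @ bit 24 → (0x4a292c6c>>24)&0xff = 0x4a  ←
slot signed 8b, MSB=0: value = 74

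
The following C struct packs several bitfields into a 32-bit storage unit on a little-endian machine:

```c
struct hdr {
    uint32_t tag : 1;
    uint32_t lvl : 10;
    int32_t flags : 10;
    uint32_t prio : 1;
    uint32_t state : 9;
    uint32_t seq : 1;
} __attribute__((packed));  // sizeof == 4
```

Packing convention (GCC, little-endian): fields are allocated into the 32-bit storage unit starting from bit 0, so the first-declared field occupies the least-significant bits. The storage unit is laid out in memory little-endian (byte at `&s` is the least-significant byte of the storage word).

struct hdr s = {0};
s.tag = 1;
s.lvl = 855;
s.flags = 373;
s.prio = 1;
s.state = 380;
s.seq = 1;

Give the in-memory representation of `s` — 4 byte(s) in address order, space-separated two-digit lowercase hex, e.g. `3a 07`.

[0+:1] tag=1 & 0x1 = 0x1; word=0x00000001
[1+:10] lvl=855 & 0x3ff = 0x357; word=0x000006af
[11+:10] flags=373 & 0x3ff = 0x175; word=0x000baeaf
[21+:1] prio=1 & 0x1 = 0x1; word=0x002baeaf
[22+:9] state=380 & 0x1ff = 0x17c; word=0x5f2baeaf
[31+:1] seq=1 & 0x1 = 0x1; word=0xdf2baeaf
word = 0xdf2baeaf → little-endian bytes:
  [0]=0xaf  [1]=0xae  [2]=0x2b  [3]=0xdf

af ae 2b df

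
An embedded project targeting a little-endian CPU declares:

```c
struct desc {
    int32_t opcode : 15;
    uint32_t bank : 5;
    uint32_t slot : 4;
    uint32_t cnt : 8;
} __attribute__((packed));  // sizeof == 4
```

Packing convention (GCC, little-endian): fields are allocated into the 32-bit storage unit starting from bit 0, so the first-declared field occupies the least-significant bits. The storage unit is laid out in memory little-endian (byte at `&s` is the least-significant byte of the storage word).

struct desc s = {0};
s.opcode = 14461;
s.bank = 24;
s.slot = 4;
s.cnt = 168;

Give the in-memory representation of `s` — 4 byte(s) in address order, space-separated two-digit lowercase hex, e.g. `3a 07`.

[0+:15] opcode=14461 & 0x7fff = 0x387d; word=0x0000387d
[15+:5] bank=24 & 0x1f = 0x18; word=0x000c387d
[20+:4] slot=4 & 0xf = 0x4; word=0x004c387d
[24+:8] cnt=168 & 0xff = 0xa8; word=0xa84c387d
word = 0xa84c387d → little-endian bytes:
  [0]=0x7d  [1]=0x38  [2]=0x4c  [3]=0xa8

7d 38 4c a8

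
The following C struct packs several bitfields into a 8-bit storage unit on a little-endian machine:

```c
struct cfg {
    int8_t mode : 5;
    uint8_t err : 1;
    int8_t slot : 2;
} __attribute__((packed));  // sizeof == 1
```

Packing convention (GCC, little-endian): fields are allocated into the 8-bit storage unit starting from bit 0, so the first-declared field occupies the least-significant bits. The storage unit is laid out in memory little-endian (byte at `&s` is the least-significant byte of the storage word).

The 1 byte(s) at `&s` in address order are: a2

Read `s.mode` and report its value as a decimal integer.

2

[0]=0xa2 (little-endian) → word 0xa2
mode [0+:5] = (word>>0) & 0x1f = 2  ←
err [5+:1] = (word>>5) & 0x1 = 1
slot [6+:2] = (word>>6) & 0x3 = 2
mode signed 5b, MSB=0: value = 2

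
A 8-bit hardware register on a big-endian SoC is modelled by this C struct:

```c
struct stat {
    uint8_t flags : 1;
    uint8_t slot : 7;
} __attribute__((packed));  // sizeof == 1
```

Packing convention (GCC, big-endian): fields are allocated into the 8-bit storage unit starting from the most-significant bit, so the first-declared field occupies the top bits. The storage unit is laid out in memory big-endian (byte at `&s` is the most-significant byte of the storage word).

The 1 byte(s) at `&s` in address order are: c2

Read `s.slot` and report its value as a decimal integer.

[0]=0xc2 (big-endian) → word 0xc2
flags [7+:1] = (word>>7) & 0x1 = 1
slot [0+:7] = (word>>0) & 0x7f = 66  ←

66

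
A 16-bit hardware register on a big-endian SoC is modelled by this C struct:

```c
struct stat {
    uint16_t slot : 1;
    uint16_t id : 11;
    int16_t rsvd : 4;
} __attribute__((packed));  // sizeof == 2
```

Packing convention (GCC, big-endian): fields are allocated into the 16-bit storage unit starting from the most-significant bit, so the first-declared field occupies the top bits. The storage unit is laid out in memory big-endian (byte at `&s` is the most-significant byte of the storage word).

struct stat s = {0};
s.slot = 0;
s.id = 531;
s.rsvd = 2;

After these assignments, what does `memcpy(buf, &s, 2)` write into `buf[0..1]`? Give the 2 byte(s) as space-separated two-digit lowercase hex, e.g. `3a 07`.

21 32

slot:1 = 0 → 0x0 << 15 → word 0x0000
id:11 = 531 → 0x213 << 4 → word 0x2130
rsvd:4 = 2 → 0x2 << 0 → word 0x2132
word = 0x2132 → big-endian bytes:
  [0]=0x21  [1]=0x32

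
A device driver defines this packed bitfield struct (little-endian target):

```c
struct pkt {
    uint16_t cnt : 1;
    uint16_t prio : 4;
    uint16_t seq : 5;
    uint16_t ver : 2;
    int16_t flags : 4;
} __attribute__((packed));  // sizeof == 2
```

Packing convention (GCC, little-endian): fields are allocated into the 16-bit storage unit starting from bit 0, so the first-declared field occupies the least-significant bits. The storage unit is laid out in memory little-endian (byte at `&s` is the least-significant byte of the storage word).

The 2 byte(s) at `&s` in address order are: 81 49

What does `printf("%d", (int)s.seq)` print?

12

[0]=0x81 [1]=0x49 (little-endian) → word 0x4981
cnt:1 @ bit 0 → (0x4981>>0)&0x1 = 0x1
prio:4 @ bit 1 → (0x4981>>1)&0xf = 0x0
seq:5 @ bit 5 → (0x4981>>5)&0x1f = 0xc  ←
ver:2 @ bit 10 → (0x4981>>10)&0x3 = 0x2
flags:4 @ bit 12 → (0x4981>>12)&0xf = 0x4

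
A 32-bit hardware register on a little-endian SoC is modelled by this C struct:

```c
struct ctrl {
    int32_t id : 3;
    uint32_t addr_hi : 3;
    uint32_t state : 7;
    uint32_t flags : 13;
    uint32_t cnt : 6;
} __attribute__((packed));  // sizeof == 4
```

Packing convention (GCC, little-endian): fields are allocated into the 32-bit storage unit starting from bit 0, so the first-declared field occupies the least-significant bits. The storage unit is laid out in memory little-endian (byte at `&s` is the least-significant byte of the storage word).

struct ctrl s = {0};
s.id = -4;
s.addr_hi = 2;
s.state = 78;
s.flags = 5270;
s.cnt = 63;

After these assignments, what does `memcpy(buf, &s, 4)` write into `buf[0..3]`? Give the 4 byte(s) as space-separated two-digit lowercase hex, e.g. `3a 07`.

94 d3 92 fe

[0+:3] id=-4 & 0x7 = 0x4; word=0x00000004
[3+:3] addr_hi=2 & 0x7 = 0x2; word=0x00000014
[6+:7] state=78 & 0x7f = 0x4e; word=0x00001394
[13+:13] flags=5270 & 0x1fff = 0x1496; word=0x0292d394
[26+:6] cnt=63 & 0x3f = 0x3f; word=0xfe92d394
word = 0xfe92d394 → little-endian bytes:
  [0]=0x94  [1]=0xd3  [2]=0x92  [3]=0xfe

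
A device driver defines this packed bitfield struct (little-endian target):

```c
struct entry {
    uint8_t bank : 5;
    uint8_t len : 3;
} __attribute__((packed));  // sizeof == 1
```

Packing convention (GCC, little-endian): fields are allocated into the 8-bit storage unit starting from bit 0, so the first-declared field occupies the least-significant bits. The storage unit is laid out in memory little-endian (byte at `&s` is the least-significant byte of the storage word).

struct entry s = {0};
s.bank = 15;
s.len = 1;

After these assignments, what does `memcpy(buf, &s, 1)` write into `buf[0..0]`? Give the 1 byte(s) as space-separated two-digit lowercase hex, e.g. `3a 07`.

bank:5 = 15 → 0xf << 0 → word 0x0f
len:3 = 1 → 0x1 << 5 → word 0x2f
word = 0x2f → little-endian bytes:
  [0]=0x2f

2f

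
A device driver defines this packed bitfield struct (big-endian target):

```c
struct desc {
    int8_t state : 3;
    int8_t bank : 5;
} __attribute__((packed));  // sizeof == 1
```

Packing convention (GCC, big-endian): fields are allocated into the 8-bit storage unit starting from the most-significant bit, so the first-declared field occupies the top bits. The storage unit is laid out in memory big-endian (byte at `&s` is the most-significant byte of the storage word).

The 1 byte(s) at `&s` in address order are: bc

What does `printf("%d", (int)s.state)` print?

-3

[0]=0xbc (big-endian) → word 0xbc
state:3 @ bit 5 → (0xbc>>5)&0x7 = 0x5  ←
bank:5 @ bit 0 → (0xbc>>0)&0x1f = 0x1c
state signed 3b, MSB=1: 5 - 8 = -3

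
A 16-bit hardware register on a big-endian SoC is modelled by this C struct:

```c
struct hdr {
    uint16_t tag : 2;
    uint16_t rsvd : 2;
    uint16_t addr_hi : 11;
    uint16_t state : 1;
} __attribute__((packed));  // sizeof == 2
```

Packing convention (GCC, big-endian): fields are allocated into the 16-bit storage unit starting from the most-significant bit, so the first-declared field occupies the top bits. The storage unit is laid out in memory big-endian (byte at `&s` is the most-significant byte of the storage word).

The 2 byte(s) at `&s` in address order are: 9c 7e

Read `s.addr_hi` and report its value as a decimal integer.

1599

[0]=0x9c [1]=0x7e (big-endian) → word 0x9c7e
tag:2 @ bit 14 → (0x9c7e>>14)&0x3 = 0x2
rsvd:2 @ bit 12 → (0x9c7e>>12)&0x3 = 0x1
addr_hi:11 @ bit 1 → (0x9c7e>>1)&0x7ff = 0x63f  ←
state:1 @ bit 0 → (0x9c7e>>0)&0x1 = 0x0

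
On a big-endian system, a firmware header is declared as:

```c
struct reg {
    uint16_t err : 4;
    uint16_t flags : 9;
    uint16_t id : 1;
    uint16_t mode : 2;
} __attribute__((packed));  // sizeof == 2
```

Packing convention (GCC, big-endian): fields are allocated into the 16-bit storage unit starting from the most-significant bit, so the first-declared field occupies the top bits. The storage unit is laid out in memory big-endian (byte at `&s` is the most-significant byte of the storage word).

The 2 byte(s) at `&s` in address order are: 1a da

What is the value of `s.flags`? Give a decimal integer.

[0]=0x1a [1]=0xda (big-endian) → word 0x1ada
err:4 @ bit 12 → (0x1ada>>12)&0xf = 0x1
flags:9 @ bit 3 → (0x1ada>>3)&0x1ff = 0x15b  ←
id:1 @ bit 2 → (0x1ada>>2)&0x1 = 0x0
mode:2 @ bit 0 → (0x1ada>>0)&0x3 = 0x2

347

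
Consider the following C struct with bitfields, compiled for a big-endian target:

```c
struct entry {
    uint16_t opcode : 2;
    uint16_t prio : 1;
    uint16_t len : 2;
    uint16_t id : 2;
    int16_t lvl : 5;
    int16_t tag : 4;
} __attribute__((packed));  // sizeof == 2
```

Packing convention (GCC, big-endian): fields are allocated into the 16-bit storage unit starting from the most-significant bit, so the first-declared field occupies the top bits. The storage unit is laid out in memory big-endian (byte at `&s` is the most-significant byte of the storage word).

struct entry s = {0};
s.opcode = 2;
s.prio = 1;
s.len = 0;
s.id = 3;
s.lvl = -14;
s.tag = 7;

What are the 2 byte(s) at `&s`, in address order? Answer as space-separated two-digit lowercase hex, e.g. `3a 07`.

opcode:2 = 2 → 0x2 << 14 → word 0x8000
prio:1 = 1 → 0x1 << 13 → word 0xa000
len:2 = 0 → 0x0 << 11 → word 0xa000
id:2 = 3 → 0x3 << 9 → word 0xa600
lvl:5 = -14 → 0x12 << 4 → word 0xa720
tag:4 = 7 → 0x7 << 0 → word 0xa727
word = 0xa727 → big-endian bytes:
  [0]=0xa7  [1]=0x27

a7 27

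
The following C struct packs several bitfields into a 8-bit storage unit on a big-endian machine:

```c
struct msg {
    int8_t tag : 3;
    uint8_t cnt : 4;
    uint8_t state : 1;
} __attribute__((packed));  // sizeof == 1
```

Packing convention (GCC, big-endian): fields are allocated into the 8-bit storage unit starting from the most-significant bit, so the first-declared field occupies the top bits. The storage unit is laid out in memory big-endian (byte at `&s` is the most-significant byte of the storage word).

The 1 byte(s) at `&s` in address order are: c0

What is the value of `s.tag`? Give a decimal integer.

-2

[0]=0xc0 (big-endian) → word 0xc0
tag [5+:3] = (word>>5) & 0x7 = 6  ←
cnt [1+:4] = (word>>1) & 0xf = 0
state [0+:1] = (word>>0) & 0x1 = 0
tag signed 3b, MSB=1: 6 - 8 = -2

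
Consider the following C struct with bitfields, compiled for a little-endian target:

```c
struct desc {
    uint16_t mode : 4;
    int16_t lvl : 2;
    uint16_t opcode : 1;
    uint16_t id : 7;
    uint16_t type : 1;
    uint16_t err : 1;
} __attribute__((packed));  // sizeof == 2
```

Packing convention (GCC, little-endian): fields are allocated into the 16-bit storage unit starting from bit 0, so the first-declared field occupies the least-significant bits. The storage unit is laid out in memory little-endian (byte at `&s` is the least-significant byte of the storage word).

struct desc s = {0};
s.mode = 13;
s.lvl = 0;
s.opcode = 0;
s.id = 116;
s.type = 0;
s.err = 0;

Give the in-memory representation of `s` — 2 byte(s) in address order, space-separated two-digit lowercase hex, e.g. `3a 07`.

0d 3a

[0+:4] mode=13 & 0xf = 0xd; word=0x000d
[4+:2] lvl=0 & 0x3 = 0x0; word=0x000d
[6+:1] opcode=0 & 0x1 = 0x0; word=0x000d
[7+:7] id=116 & 0x7f = 0x74; word=0x3a0d
[14+:1] type=0 & 0x1 = 0x0; word=0x3a0d
[15+:1] err=0 & 0x1 = 0x0; word=0x3a0d
word = 0x3a0d → little-endian bytes:
  [0]=0x0d  [1]=0x3a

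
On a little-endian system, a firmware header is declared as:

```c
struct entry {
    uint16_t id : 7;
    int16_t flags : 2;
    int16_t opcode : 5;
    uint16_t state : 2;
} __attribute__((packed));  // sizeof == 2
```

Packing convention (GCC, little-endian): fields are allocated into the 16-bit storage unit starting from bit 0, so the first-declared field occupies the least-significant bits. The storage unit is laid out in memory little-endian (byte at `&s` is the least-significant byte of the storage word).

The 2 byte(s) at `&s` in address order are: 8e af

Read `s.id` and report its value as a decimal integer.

14

[0]=0x8e [1]=0xaf (little-endian) → word 0xaf8e
id [0+:7] = (word>>0) & 0x7f = 14  ←
flags [7+:2] = (word>>7) & 0x3 = 3
opcode [9+:5] = (word>>9) & 0x1f = 23
state [14+:2] = (word>>14) & 0x3 = 2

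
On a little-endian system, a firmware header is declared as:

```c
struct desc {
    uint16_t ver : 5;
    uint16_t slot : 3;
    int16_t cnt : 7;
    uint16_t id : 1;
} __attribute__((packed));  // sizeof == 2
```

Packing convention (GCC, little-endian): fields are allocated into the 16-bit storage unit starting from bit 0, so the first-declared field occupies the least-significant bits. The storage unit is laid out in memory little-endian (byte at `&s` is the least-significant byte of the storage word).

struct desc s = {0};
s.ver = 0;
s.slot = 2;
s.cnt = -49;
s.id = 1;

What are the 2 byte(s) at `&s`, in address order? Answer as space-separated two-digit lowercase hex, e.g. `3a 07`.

ver:5 = 0 → 0x0 << 0 → word 0x0000
slot:3 = 2 → 0x2 << 5 → word 0x0040
cnt:7 = -49 → 0x4f << 8 → word 0x4f40
id:1 = 1 → 0x1 << 15 → word 0xcf40
word = 0xcf40 → little-endian bytes:
  [0]=0x40  [1]=0xcf

40 cf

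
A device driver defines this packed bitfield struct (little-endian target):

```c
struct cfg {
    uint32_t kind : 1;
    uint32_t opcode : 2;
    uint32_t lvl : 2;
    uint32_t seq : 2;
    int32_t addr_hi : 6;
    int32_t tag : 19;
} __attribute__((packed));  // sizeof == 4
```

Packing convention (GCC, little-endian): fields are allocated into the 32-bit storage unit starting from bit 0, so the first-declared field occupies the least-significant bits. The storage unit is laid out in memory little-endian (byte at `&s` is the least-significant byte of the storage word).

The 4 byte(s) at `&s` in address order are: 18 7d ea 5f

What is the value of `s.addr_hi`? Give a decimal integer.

-6

[0]=0x18 [1]=0x7d [2]=0xea [3]=0x5f (little-endian) → word 0x5fea7d18
kind:1 @ bit 0 → (0x5fea7d18>>0)&0x1 = 0x0
opcode:2 @ bit 1 → (0x5fea7d18>>1)&0x3 = 0x0
lvl:2 @ bit 3 → (0x5fea7d18>>3)&0x3 = 0x3
seq:2 @ bit 5 → (0x5fea7d18>>5)&0x3 = 0x0
addr_hi:6 @ bit 7 → (0x5fea7d18>>7)&0x3f = 0x3a  ←
tag:19 @ bit 13 → (0x5fea7d18>>13)&0x7ffff = 0x2ff53
addr_hi signed 6b, MSB=1: 58 - 64 = -6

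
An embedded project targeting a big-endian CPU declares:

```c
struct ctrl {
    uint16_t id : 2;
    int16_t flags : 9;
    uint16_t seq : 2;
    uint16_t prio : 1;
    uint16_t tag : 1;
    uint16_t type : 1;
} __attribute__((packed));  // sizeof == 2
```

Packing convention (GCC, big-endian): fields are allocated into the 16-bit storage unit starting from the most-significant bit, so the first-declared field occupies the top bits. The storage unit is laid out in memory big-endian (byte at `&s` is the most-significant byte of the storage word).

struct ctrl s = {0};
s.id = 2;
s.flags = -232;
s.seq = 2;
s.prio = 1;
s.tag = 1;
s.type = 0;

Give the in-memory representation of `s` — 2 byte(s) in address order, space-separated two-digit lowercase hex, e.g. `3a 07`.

id:2 = 2 → 0x2 << 14 → word 0x8000
flags:9 = -232 → 0x118 << 5 → word 0xa300
seq:2 = 2 → 0x2 << 3 → word 0xa310
prio:1 = 1 → 0x1 << 2 → word 0xa314
tag:1 = 1 → 0x1 << 1 → word 0xa316
type:1 = 0 → 0x0 << 0 → word 0xa316
word = 0xa316 → big-endian bytes:
  [0]=0xa3  [1]=0x16

a3 16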